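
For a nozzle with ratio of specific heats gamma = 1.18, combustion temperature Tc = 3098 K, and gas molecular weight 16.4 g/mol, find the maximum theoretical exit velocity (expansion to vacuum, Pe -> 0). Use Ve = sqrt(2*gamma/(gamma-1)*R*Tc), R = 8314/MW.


R = 8314 / 16.4 = 506.95 J/(kg.K)
Ve = sqrt(2 * 1.18 / (1.18 - 1) * 506.95 * 3098) = 4538 m/s

4538 m/s


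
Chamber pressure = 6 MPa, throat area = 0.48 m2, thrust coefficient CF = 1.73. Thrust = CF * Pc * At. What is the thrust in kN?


F = 1.73 * 6e6 * 0.48 = 4.9824e+06 N = 4982.4 kN

4982.4 kN


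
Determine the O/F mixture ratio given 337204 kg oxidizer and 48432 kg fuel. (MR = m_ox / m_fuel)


MR = 337204 / 48432 = 6.96

6.96


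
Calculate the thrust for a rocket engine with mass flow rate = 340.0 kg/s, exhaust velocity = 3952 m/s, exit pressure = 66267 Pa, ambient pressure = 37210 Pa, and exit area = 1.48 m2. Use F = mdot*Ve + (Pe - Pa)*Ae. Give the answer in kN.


F = 340.0 * 3952 + (66267 - 37210) * 1.48 = 1.3867e+06 N = 1386.7 kN

1386.7 kN


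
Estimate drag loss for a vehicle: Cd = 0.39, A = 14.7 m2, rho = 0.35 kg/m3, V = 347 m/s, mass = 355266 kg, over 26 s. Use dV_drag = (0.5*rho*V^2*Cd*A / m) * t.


D = 0.5 * 0.35 * 347^2 * 0.39 * 14.7 = 120803.34 N
a = 120803.34 / 355266 = 0.34 m/s2
dV = 0.34 * 26 = 8.8 m/s

8.8 m/s


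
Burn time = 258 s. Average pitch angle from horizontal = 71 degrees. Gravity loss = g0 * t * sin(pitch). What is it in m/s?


GL = 9.81 * 258 * sin(71 deg) = 2393 m/s

2393 m/s


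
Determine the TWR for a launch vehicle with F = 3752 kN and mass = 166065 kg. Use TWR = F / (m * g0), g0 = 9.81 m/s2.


TWR = 3752000 / (166065 * 9.81) = 2.3

2.3


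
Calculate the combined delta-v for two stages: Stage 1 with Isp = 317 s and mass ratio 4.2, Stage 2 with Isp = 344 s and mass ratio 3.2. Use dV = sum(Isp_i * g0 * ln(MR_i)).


dV1 = 317 * 9.81 * ln(4.2) = 4462.8 m/s
dV2 = 344 * 9.81 * ln(3.2) = 3925.2 m/s
Total dV = 4462.8 + 3925.2 = 8388.0 m/s ~ 8388 m/s

8388 m/s


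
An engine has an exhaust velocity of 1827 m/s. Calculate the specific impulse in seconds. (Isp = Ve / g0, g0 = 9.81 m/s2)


Isp = Ve / g0 = 1827 / 9.81 = 186.2 s

186.2 s


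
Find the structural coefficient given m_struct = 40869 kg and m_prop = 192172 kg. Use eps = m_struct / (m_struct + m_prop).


eps = 40869 / (40869 + 192172) = 0.1754

0.1754


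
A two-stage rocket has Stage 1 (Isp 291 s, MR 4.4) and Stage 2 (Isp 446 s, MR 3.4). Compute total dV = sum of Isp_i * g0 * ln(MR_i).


dV1 = 291 * 9.81 * ln(4.4) = 4229.6 m/s
dV2 = 446 * 9.81 * ln(3.4) = 5354.3 m/s
Total dV = 4229.6 + 5354.3 = 9583.9 m/s ~ 9584 m/s

9584 m/s


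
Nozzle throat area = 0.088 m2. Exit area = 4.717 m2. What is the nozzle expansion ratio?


AR = 4.717 / 0.088 = 53.6

53.6


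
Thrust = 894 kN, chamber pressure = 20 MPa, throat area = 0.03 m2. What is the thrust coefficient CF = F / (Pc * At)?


CF = 894000 / (20e6 * 0.03) = 1.49

1.49


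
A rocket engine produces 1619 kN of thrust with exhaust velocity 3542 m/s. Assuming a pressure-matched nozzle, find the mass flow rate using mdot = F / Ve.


mdot = F / Ve = 1619000 / 3542 = 457.1 kg/s

457.1 kg/s


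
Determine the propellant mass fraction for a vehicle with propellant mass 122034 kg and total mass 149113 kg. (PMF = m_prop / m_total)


PMF = 122034 / 149113 = 0.818

0.818


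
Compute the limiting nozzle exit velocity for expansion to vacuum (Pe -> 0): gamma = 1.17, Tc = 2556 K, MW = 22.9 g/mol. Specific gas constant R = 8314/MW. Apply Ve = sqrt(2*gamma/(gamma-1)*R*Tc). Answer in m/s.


R = 8314 / 22.9 = 363.06 J/(kg.K)
Ve = sqrt(2 * 1.17 / (1.17 - 1) * 363.06 * 2556) = 3574 m/s

3574 m/s


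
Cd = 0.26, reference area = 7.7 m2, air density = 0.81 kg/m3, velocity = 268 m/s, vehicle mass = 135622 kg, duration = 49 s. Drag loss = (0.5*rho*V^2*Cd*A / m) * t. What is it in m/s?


D = 0.5 * 0.81 * 268^2 * 0.26 * 7.7 = 58235.62 N
a = 58235.62 / 135622 = 0.4294 m/s2
dV = 0.4294 * 49 = 21.0 m/s

21.0 m/s


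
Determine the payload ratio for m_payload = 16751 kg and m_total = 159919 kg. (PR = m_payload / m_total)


PR = 16751 / 159919 = 0.1047

0.1047


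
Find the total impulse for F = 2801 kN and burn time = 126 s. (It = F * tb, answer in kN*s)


It = 2801 * 126 = 352926 kN*s

352926 kN*s


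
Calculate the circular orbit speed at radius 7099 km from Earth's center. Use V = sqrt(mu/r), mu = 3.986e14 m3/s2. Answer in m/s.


V = sqrt(3.986e14 / 7099000) = 7493 m/s

7493 m/s


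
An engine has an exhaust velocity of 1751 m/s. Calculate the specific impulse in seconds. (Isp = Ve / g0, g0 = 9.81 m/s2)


Isp = Ve / g0 = 1751 / 9.81 = 178.5 s

178.5 s


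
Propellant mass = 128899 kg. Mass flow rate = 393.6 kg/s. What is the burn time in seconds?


tb = 128899 / 393.6 = 327.5 s

327.5 s


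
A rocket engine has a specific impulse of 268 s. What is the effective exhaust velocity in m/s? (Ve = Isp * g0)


Ve = Isp * g0 = 268 * 9.81 = 2629.1 m/s

2629.1 m/s


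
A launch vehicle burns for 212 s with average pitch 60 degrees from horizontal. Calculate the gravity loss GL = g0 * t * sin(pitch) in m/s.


GL = 9.81 * 212 * sin(60 deg) = 1801 m/s

1801 m/s


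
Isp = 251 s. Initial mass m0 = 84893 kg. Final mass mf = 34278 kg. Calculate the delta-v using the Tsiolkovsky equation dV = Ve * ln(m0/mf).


Ve = 251 * 9.81 = 2462.31 m/s
dV = 2462.31 * ln(84893/34278) = 2233 m/s

2233 m/s


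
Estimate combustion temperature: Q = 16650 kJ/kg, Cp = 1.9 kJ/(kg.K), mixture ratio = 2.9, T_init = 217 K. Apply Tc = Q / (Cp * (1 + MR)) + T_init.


Tc = 16650 / (1.9 * (1 + 2.9)) + 217 = 2464 K

2464 K


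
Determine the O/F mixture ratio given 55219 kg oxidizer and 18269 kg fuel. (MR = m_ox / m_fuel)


MR = 55219 / 18269 = 3.02

3.02


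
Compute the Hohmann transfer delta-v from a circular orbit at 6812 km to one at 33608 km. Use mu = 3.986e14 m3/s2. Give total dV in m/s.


V1 = sqrt(mu/r1) = 7649.47 m/s
dV1 = V1*(sqrt(2*r2/(r1+r2)) - 1) = 2214.9 m/s
V2 = sqrt(mu/r2) = 3443.87 m/s
dV2 = V2*(1 - sqrt(2*r1/(r1+r2))) = 1444.47 m/s
Total dV = 3659 m/s

3659 m/s


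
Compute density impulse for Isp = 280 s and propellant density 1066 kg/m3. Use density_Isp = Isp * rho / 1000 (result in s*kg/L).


rho*Isp = 280 * 1066 / 1000 = 298 s*kg/L

298 s*kg/L


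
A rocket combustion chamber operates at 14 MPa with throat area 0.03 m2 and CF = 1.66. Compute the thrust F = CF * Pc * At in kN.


F = 1.66 * 14e6 * 0.03 = 697200.0 N = 697.2 kN

697.2 kN


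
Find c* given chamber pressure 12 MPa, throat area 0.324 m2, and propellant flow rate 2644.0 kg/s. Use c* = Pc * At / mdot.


c* = 12e6 * 0.324 / 2644.0 = 1470 m/s

1470 m/s


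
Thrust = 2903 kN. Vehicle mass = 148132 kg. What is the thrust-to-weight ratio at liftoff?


TWR = 2903000 / (148132 * 9.81) = 2.0

2.0


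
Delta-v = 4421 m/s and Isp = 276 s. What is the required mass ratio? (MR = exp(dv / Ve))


Ve = 276 * 9.81 = 2707.56 m/s
MR = exp(4421 / 2707.56) = 5.118

5.118


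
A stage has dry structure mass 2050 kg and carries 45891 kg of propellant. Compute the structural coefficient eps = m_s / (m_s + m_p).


eps = 2050 / (2050 + 45891) = 0.0428

0.0428


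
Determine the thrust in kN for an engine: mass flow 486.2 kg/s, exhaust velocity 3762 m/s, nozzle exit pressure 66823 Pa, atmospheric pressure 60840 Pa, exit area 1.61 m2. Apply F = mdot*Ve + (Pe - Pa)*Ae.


F = 486.2 * 3762 + (66823 - 60840) * 1.61 = 1.8387e+06 N = 1838.7 kN

1838.7 kN


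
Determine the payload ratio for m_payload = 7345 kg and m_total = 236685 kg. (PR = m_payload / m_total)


PR = 7345 / 236685 = 0.031

0.031


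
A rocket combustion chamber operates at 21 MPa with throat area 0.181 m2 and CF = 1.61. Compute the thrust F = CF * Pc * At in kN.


F = 1.61 * 21e6 * 0.181 = 6.1196e+06 N = 6119.6 kN

6119.6 kN


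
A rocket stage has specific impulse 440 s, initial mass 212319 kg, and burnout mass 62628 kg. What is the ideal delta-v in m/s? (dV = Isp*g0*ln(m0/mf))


Ve = 440 * 9.81 = 4316.4 m/s
dV = 4316.4 * ln(212319/62628) = 5270 m/s

5270 m/s


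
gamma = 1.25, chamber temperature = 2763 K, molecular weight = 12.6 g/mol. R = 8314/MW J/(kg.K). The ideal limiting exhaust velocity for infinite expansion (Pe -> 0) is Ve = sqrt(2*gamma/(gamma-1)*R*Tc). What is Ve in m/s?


R = 8314 / 12.6 = 659.84 J/(kg.K)
Ve = sqrt(2 * 1.25 / (1.25 - 1) * 659.84 * 2763) = 4270 m/s

4270 m/s


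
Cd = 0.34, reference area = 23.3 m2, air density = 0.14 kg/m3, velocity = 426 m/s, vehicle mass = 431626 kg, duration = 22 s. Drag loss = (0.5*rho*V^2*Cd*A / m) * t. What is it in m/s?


D = 0.5 * 0.14 * 426^2 * 0.34 * 23.3 = 100635.7 N
a = 100635.7 / 431626 = 0.2332 m/s2
dV = 0.2332 * 22 = 5.1 m/s

5.1 m/s


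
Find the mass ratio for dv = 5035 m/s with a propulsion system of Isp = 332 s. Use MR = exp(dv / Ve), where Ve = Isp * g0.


Ve = 332 * 9.81 = 3256.92 m/s
MR = exp(5035 / 3256.92) = 4.692

4.692


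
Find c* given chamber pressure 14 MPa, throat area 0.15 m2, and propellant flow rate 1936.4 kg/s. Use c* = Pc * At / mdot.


c* = 14e6 * 0.15 / 1936.4 = 1084 m/s

1084 m/s


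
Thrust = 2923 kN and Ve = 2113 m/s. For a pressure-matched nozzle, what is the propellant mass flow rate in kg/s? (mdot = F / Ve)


mdot = F / Ve = 2923000 / 2113 = 1383.3 kg/s

1383.3 kg/s


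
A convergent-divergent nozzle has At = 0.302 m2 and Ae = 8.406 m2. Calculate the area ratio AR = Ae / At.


AR = 8.406 / 0.302 = 27.8

27.8


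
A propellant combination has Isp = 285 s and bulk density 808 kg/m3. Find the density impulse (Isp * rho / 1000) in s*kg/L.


rho*Isp = 285 * 808 / 1000 = 230 s*kg/L

230 s*kg/L


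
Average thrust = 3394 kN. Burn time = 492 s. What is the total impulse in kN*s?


It = 3394 * 492 = 1669848 kN*s

1669848 kN*s


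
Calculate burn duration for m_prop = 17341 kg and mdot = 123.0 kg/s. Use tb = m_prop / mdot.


tb = 17341 / 123.0 = 141.0 s

141.0 s


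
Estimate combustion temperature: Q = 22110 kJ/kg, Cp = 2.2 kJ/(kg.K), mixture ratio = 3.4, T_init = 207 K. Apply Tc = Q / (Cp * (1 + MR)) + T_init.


Tc = 22110 / (2.2 * (1 + 3.4)) + 207 = 2491 K

2491 K


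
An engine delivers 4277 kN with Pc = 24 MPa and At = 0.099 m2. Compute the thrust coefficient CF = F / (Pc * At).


CF = 4277000 / (24e6 * 0.099) = 1.8

1.8


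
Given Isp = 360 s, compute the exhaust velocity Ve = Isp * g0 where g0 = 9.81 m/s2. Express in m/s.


Ve = Isp * g0 = 360 * 9.81 = 3531.6 m/s

3531.6 m/s


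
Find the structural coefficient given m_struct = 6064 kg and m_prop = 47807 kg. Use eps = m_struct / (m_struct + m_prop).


eps = 6064 / (6064 + 47807) = 0.1126

0.1126


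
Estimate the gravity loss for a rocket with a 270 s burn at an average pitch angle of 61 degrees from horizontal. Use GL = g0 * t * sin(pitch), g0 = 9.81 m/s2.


GL = 9.81 * 270 * sin(61 deg) = 2317 m/s

2317 m/s


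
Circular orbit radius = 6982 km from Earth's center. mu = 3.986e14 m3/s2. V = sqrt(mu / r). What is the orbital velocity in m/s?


V = sqrt(3.986e14 / 6982000) = 7556 m/s

7556 m/s


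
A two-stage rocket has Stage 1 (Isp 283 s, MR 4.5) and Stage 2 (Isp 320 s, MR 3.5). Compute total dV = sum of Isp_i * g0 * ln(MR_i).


dV1 = 283 * 9.81 * ln(4.5) = 4175.7 m/s
dV2 = 320 * 9.81 * ln(3.5) = 3932.7 m/s
Total dV = 4175.7 + 3932.7 = 8108.4 m/s ~ 8108 m/s

8108 m/s


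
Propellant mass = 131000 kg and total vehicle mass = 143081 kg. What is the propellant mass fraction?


PMF = 131000 / 143081 = 0.916

0.916


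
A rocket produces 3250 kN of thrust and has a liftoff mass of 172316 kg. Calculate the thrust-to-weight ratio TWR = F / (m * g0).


TWR = 3250000 / (172316 * 9.81) = 1.92

1.92


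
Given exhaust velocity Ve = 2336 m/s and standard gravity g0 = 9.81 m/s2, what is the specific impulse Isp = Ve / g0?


Isp = Ve / g0 = 2336 / 9.81 = 238.1 s

238.1 s


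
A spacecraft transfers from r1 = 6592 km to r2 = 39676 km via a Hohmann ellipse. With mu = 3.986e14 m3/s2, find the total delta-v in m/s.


V1 = sqrt(mu/r1) = 7776.07 m/s
dV1 = V1*(sqrt(2*r2/(r1+r2)) - 1) = 2407.47 m/s
V2 = sqrt(mu/r2) = 3169.6 m/s
dV2 = V2*(1 - sqrt(2*r1/(r1+r2))) = 1477.65 m/s
Total dV = 3885 m/s

3885 m/s


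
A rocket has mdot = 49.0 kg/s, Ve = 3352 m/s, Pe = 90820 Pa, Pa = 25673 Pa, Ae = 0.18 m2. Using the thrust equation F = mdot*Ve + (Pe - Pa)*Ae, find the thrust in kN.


F = 49.0 * 3352 + (90820 - 25673) * 0.18 = 175974.0 N = 176.0 kN

176.0 kN


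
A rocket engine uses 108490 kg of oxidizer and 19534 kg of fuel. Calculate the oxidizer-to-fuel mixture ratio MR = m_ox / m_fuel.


MR = 108490 / 19534 = 5.55

5.55


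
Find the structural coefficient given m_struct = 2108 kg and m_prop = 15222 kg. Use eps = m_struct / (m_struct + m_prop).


eps = 2108 / (2108 + 15222) = 0.1216

0.1216


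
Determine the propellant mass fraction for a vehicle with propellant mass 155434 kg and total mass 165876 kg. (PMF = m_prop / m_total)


PMF = 155434 / 165876 = 0.937

0.937


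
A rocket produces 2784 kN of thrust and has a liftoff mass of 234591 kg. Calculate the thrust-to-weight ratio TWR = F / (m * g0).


TWR = 2784000 / (234591 * 9.81) = 1.21

1.21


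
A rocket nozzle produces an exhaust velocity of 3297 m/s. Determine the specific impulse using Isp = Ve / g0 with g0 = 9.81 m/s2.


Isp = Ve / g0 = 3297 / 9.81 = 336.1 s

336.1 s


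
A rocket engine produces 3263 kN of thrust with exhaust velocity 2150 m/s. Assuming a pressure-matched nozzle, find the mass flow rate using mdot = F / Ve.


mdot = F / Ve = 3263000 / 2150 = 1517.7 kg/s

1517.7 kg/s


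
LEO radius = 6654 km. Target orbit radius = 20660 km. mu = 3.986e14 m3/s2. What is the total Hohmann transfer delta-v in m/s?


V1 = sqrt(mu/r1) = 7739.76 m/s
dV1 = V1*(sqrt(2*r2/(r1+r2)) - 1) = 1779.76 m/s
V2 = sqrt(mu/r2) = 4392.42 m/s
dV2 = V2*(1 - sqrt(2*r1/(r1+r2))) = 1326.45 m/s
Total dV = 3106 m/s

3106 m/s


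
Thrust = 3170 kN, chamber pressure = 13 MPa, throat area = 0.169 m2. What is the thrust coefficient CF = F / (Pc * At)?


CF = 3170000 / (13e6 * 0.169) = 1.44

1.44


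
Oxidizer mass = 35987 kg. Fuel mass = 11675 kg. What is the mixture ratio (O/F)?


MR = 35987 / 11675 = 3.08

3.08


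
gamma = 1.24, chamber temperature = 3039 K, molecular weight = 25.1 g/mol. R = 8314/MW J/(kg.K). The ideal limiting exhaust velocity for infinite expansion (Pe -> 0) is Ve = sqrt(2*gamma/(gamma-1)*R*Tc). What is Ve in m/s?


R = 8314 / 25.1 = 331.24 J/(kg.K)
Ve = sqrt(2 * 1.24 / (1.24 - 1) * 331.24 * 3039) = 3225 m/s

3225 m/s


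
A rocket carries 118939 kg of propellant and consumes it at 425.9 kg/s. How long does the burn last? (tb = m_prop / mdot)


tb = 118939 / 425.9 = 279.3 s

279.3 s


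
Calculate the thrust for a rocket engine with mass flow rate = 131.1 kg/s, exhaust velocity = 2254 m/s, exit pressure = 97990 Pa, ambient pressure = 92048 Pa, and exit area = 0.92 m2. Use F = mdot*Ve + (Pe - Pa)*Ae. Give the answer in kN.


F = 131.1 * 2254 + (97990 - 92048) * 0.92 = 300966.0 N = 301.0 kN

301.0 kN


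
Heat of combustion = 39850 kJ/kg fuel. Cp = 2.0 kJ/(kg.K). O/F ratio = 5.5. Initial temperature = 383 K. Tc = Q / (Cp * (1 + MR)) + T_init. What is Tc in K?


Tc = 39850 / (2.0 * (1 + 5.5)) + 383 = 3448 K

3448 K


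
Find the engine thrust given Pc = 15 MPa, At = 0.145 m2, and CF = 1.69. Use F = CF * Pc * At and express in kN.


F = 1.69 * 15e6 * 0.145 = 3.6757e+06 N = 3675.7 kN

3675.7 kN


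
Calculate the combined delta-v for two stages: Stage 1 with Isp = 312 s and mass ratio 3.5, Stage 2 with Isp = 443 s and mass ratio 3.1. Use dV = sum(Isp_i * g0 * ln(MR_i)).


dV1 = 312 * 9.81 * ln(3.5) = 3834.4 m/s
dV2 = 443 * 9.81 * ln(3.1) = 4916.9 m/s
Total dV = 3834.4 + 4916.9 = 8751.3 m/s ~ 8751 m/s

8751 m/s


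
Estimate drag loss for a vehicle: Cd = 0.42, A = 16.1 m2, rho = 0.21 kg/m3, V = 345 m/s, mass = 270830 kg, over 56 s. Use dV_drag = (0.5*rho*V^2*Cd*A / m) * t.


D = 0.5 * 0.21 * 345^2 * 0.42 * 16.1 = 84508.94 N
a = 84508.94 / 270830 = 0.312 m/s2
dV = 0.312 * 56 = 17.5 m/s

17.5 m/s


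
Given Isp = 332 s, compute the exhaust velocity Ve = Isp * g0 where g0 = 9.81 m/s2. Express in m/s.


Ve = Isp * g0 = 332 * 9.81 = 3256.9 m/s

3256.9 m/s


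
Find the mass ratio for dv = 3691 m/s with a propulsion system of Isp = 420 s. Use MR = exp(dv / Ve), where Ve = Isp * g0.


Ve = 420 * 9.81 = 4120.2 m/s
MR = exp(3691 / 4120.2) = 2.449

2.449


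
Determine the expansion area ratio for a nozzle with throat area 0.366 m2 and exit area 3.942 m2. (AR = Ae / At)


AR = 3.942 / 0.366 = 10.8

10.8


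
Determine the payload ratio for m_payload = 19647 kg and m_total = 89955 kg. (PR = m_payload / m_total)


PR = 19647 / 89955 = 0.2184

0.2184


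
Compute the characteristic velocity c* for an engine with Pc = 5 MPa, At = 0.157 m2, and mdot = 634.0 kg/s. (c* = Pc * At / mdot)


c* = 5e6 * 0.157 / 634.0 = 1238 m/s

1238 m/s


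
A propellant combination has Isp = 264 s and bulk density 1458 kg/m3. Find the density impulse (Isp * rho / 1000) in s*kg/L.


rho*Isp = 264 * 1458 / 1000 = 385 s*kg/L

385 s*kg/L


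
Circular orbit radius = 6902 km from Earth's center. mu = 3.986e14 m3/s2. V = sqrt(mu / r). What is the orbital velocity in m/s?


V = sqrt(3.986e14 / 6902000) = 7599 m/s

7599 m/s


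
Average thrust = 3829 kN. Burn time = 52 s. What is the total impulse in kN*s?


It = 3829 * 52 = 199108 kN*s

199108 kN*s


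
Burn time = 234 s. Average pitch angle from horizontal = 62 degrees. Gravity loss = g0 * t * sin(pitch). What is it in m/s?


GL = 9.81 * 234 * sin(62 deg) = 2027 m/s

2027 m/s


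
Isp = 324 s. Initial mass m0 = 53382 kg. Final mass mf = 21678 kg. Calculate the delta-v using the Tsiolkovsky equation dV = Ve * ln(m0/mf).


Ve = 324 * 9.81 = 3178.44 m/s
dV = 3178.44 * ln(53382/21678) = 2864 m/s

2864 m/s


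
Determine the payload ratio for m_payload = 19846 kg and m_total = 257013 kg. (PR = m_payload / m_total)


PR = 19846 / 257013 = 0.0772

0.0772


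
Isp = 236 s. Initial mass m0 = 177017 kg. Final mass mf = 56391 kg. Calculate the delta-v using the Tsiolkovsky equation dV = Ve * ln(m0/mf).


Ve = 236 * 9.81 = 2315.16 m/s
dV = 2315.16 * ln(177017/56391) = 2648 m/s

2648 m/s


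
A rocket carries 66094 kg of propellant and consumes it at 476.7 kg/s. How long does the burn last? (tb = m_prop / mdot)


tb = 66094 / 476.7 = 138.6 s

138.6 s


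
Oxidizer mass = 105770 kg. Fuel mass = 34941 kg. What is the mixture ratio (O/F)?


MR = 105770 / 34941 = 3.03

3.03


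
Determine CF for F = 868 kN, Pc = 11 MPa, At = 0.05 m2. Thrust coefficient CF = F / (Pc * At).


CF = 868000 / (11e6 * 0.05) = 1.58

1.58


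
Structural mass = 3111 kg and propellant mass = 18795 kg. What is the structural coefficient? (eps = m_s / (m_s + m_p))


eps = 3111 / (3111 + 18795) = 0.142

0.142


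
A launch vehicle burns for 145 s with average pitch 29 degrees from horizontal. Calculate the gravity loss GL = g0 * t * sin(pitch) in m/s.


GL = 9.81 * 145 * sin(29 deg) = 690 m/s

690 m/s


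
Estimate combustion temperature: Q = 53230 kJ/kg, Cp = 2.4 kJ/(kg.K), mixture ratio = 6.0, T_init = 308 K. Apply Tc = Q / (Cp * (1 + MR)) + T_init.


Tc = 53230 / (2.4 * (1 + 6.0)) + 308 = 3476 K

3476 K


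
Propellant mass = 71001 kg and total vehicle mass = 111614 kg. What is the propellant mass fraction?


PMF = 71001 / 111614 = 0.636

0.636


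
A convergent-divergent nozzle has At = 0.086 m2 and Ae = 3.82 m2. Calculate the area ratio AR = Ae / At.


AR = 3.82 / 0.086 = 44.4

44.4


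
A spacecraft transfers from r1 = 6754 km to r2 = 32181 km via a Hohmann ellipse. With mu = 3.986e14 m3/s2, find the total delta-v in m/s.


V1 = sqrt(mu/r1) = 7682.24 m/s
dV1 = V1*(sqrt(2*r2/(r1+r2)) - 1) = 2194.93 m/s
V2 = sqrt(mu/r2) = 3519.4 m/s
dV2 = V2*(1 - sqrt(2*r1/(r1+r2))) = 1446.43 m/s
Total dV = 3641 m/s

3641 m/s


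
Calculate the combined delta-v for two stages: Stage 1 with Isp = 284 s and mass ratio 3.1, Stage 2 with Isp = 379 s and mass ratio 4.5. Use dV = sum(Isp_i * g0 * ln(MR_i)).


dV1 = 284 * 9.81 * ln(3.1) = 3152.1 m/s
dV2 = 379 * 9.81 * ln(4.5) = 5592.1 m/s
Total dV = 3152.1 + 5592.1 = 8744.2 m/s ~ 8744 m/s

8744 m/s


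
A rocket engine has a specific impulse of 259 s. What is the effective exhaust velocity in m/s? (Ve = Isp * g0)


Ve = Isp * g0 = 259 * 9.81 = 2540.8 m/s

2540.8 m/s


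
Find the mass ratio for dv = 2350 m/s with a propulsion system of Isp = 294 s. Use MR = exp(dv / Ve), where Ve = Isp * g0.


Ve = 294 * 9.81 = 2884.14 m/s
MR = exp(2350 / 2884.14) = 2.259

2.259


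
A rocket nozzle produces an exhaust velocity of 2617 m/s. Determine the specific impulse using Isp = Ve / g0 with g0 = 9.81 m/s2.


Isp = Ve / g0 = 2617 / 9.81 = 266.8 s

266.8 s


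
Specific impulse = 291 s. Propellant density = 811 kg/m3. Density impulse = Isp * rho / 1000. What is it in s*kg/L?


rho*Isp = 291 * 811 / 1000 = 236 s*kg/L

236 s*kg/L


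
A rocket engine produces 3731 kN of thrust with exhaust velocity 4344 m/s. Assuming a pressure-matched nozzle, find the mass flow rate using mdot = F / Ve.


mdot = F / Ve = 3731000 / 4344 = 858.9 kg/s

858.9 kg/s


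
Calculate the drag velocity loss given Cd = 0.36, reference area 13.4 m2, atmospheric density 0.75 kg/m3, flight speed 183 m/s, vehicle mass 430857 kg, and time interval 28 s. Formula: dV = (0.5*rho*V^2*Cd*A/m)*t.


D = 0.5 * 0.75 * 183^2 * 0.36 * 13.4 = 60581.6 N
a = 60581.6 / 430857 = 0.1406 m/s2
dV = 0.1406 * 28 = 3.9 m/s

3.9 m/s


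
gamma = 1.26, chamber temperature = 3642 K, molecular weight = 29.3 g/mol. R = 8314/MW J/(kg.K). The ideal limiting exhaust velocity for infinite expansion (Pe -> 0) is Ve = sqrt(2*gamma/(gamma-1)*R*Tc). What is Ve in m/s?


R = 8314 / 29.3 = 283.75 J/(kg.K)
Ve = sqrt(2 * 1.26 / (1.26 - 1) * 283.75 * 3642) = 3165 m/s

3165 m/s


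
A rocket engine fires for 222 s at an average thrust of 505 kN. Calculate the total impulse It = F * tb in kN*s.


It = 505 * 222 = 112110 kN*s

112110 kN*s


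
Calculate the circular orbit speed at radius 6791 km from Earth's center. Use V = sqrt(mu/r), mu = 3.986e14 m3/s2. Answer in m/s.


V = sqrt(3.986e14 / 6791000) = 7661 m/s

7661 m/s


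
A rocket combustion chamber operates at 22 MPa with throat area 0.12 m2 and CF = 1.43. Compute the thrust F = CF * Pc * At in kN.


F = 1.43 * 22e6 * 0.12 = 3.7752e+06 N = 3775.2 kN

3775.2 kN


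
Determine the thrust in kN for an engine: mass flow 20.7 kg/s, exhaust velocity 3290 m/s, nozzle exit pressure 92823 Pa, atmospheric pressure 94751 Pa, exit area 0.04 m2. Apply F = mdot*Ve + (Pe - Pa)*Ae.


F = 20.7 * 3290 + (92823 - 94751) * 0.04 = 68026.0 N = 68.0 kN

68.0 kN


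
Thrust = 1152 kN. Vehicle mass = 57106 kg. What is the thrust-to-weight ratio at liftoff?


TWR = 1152000 / (57106 * 9.81) = 2.06

2.06


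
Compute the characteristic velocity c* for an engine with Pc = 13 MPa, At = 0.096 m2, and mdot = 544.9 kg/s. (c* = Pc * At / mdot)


c* = 13e6 * 0.096 / 544.9 = 2290 m/s

2290 m/s


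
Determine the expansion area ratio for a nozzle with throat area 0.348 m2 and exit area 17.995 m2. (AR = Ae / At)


AR = 17.995 / 0.348 = 51.7

51.7


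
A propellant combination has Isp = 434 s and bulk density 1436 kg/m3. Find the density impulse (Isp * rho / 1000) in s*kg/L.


rho*Isp = 434 * 1436 / 1000 = 623 s*kg/L

623 s*kg/L


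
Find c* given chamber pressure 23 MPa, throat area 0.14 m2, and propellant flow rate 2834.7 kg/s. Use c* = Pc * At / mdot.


c* = 23e6 * 0.14 / 2834.7 = 1136 m/s

1136 m/s


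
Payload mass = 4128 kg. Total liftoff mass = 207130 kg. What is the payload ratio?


PR = 4128 / 207130 = 0.0199

0.0199


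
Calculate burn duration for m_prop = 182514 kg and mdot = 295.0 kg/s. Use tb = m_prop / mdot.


tb = 182514 / 295.0 = 618.7 s

618.7 s


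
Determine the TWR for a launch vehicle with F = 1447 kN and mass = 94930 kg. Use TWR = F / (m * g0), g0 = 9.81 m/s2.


TWR = 1447000 / (94930 * 9.81) = 1.55

1.55


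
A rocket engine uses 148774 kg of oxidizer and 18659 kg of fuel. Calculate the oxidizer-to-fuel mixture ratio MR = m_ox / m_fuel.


MR = 148774 / 18659 = 7.97

7.97


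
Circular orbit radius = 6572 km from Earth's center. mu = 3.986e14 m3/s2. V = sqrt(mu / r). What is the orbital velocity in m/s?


V = sqrt(3.986e14 / 6572000) = 7788 m/s

7788 m/s


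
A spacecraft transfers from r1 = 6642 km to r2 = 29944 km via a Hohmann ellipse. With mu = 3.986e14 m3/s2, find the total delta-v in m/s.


V1 = sqrt(mu/r1) = 7746.74 m/s
dV1 = V1*(sqrt(2*r2/(r1+r2)) - 1) = 2164.58 m/s
V2 = sqrt(mu/r2) = 3648.49 m/s
dV2 = V2*(1 - sqrt(2*r1/(r1+r2))) = 1450.02 m/s
Total dV = 3615 m/s

3615 m/s


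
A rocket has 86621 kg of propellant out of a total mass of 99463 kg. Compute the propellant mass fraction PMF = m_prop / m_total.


PMF = 86621 / 99463 = 0.871

0.871


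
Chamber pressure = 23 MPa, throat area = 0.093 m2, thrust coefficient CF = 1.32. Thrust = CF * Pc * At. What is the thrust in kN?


F = 1.32 * 23e6 * 0.093 = 2.8235e+06 N = 2823.5 kN

2823.5 kN


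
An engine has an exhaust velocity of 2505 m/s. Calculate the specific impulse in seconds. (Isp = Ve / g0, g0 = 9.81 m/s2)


Isp = Ve / g0 = 2505 / 9.81 = 255.4 s

255.4 s


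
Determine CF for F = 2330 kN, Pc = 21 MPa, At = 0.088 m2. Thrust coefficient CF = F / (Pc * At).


CF = 2330000 / (21e6 * 0.088) = 1.26

1.26


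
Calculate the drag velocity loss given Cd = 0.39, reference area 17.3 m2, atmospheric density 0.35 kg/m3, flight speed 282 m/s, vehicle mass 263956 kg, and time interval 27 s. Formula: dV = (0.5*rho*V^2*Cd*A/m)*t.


D = 0.5 * 0.35 * 282^2 * 0.39 * 17.3 = 93895.97 N
a = 93895.97 / 263956 = 0.3557 m/s2
dV = 0.3557 * 27 = 9.6 m/s

9.6 m/s


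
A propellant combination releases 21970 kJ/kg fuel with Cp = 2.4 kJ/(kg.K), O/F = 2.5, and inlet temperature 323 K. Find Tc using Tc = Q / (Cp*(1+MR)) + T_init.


Tc = 21970 / (2.4 * (1 + 2.5)) + 323 = 2938 K

2938 K


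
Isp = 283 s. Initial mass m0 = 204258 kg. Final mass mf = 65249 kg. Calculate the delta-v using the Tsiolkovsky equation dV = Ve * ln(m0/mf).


Ve = 283 * 9.81 = 2776.23 m/s
dV = 2776.23 * ln(204258/65249) = 3168 m/s

3168 m/s


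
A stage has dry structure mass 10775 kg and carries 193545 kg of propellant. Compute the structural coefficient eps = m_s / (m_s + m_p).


eps = 10775 / (10775 + 193545) = 0.0527

0.0527


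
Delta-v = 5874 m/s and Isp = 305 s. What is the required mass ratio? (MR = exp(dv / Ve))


Ve = 305 * 9.81 = 2992.05 m/s
MR = exp(5874 / 2992.05) = 7.122

7.122


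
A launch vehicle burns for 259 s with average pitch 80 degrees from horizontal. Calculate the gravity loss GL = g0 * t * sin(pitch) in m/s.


GL = 9.81 * 259 * sin(80 deg) = 2502 m/s

2502 m/s


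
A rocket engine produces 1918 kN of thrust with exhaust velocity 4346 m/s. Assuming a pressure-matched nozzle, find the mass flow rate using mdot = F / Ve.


mdot = F / Ve = 1918000 / 4346 = 441.3 kg/s

441.3 kg/s


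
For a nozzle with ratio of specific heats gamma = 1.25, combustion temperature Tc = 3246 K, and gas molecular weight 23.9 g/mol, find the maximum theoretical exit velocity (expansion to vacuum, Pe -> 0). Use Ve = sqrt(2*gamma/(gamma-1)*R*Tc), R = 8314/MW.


R = 8314 / 23.9 = 347.87 J/(kg.K)
Ve = sqrt(2 * 1.25 / (1.25 - 1) * 347.87 * 3246) = 3360 m/s

3360 m/s


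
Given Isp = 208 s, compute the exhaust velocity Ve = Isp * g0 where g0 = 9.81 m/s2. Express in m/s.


Ve = Isp * g0 = 208 * 9.81 = 2040.5 m/s

2040.5 m/s


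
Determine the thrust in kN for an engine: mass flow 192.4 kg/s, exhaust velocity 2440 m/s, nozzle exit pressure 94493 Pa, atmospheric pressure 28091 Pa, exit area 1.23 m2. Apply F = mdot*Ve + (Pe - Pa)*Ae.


F = 192.4 * 2440 + (94493 - 28091) * 1.23 = 551130.0 N = 551.1 kN

551.1 kN


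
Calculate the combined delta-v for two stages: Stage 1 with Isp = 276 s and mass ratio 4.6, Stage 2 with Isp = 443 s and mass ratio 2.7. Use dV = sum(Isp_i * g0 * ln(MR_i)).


dV1 = 276 * 9.81 * ln(4.6) = 4131.9 m/s
dV2 = 443 * 9.81 * ln(2.7) = 4316.5 m/s
Total dV = 4131.9 + 4316.5 = 8448.4 m/s ~ 8448 m/s

8448 m/s


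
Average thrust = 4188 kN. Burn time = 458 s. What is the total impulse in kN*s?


It = 4188 * 458 = 1918104 kN*s

1918104 kN*s


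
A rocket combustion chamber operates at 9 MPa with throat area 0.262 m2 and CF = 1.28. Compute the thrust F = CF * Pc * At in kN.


F = 1.28 * 9e6 * 0.262 = 3.0182e+06 N = 3018.2 kN

3018.2 kN


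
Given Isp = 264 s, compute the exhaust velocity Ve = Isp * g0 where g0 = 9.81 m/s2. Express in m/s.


Ve = Isp * g0 = 264 * 9.81 = 2589.8 m/s

2589.8 m/s


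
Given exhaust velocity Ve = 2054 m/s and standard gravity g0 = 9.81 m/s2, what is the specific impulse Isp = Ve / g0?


Isp = Ve / g0 = 2054 / 9.81 = 209.4 s

209.4 s


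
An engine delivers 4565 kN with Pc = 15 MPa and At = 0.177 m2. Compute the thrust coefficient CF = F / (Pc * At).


CF = 4565000 / (15e6 * 0.177) = 1.72

1.72


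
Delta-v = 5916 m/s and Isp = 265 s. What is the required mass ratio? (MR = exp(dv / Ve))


Ve = 265 * 9.81 = 2599.65 m/s
MR = exp(5916 / 2599.65) = 9.735

9.735


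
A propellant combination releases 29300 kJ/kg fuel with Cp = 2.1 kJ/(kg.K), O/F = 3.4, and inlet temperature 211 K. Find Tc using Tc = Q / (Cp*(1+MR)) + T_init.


Tc = 29300 / (2.1 * (1 + 3.4)) + 211 = 3382 K

3382 K


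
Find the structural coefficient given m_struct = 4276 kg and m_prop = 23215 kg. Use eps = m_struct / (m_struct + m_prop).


eps = 4276 / (4276 + 23215) = 0.1555

0.1555


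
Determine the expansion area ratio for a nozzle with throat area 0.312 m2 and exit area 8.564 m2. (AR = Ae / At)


AR = 8.564 / 0.312 = 27.4

27.4


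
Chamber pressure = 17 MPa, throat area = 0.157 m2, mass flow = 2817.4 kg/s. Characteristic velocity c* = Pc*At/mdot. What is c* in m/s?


c* = 17e6 * 0.157 / 2817.4 = 947 m/s

947 m/s


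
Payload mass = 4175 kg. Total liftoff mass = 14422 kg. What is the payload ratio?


PR = 4175 / 14422 = 0.2895

0.2895


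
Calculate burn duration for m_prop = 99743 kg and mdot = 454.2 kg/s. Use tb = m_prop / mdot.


tb = 99743 / 454.2 = 219.6 s

219.6 s


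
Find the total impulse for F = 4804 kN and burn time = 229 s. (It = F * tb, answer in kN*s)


It = 4804 * 229 = 1100116 kN*s

1100116 kN*s


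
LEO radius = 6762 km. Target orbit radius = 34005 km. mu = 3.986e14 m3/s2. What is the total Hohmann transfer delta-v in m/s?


V1 = sqrt(mu/r1) = 7677.7 m/s
dV1 = V1*(sqrt(2*r2/(r1+r2)) - 1) = 2238.91 m/s
V2 = sqrt(mu/r2) = 3423.71 m/s
dV2 = V2*(1 - sqrt(2*r1/(r1+r2))) = 1451.76 m/s
Total dV = 3691 m/s

3691 m/s


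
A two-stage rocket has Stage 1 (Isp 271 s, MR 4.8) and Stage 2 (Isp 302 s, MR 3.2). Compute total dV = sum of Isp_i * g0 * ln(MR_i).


dV1 = 271 * 9.81 * ln(4.8) = 4170.2 m/s
dV2 = 302 * 9.81 * ln(3.2) = 3446.0 m/s
Total dV = 4170.2 + 3446.0 = 7616.2 m/s ~ 7616 m/s

7616 m/s


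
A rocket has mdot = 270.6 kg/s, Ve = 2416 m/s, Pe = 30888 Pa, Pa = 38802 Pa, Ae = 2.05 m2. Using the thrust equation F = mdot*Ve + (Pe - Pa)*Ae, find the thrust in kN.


F = 270.6 * 2416 + (30888 - 38802) * 2.05 = 637546.0 N = 637.5 kN

637.5 kN


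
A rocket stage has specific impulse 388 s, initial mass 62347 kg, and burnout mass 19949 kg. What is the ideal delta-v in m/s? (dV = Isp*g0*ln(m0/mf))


Ve = 388 * 9.81 = 3806.28 m/s
dV = 3806.28 * ln(62347/19949) = 4337 m/s

4337 m/s


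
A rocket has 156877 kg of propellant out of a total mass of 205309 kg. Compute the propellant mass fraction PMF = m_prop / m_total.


PMF = 156877 / 205309 = 0.764

0.764


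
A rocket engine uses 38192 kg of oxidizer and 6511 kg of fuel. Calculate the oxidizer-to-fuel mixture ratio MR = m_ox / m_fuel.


MR = 38192 / 6511 = 5.87

5.87


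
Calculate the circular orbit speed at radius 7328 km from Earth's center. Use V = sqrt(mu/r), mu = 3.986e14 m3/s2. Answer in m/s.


V = sqrt(3.986e14 / 7328000) = 7375 m/s

7375 m/s


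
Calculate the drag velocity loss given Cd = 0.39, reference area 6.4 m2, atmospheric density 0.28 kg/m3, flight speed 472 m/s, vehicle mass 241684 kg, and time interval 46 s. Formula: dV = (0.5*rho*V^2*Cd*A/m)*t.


D = 0.5 * 0.28 * 472^2 * 0.39 * 6.4 = 77849.64 N
a = 77849.64 / 241684 = 0.3221 m/s2
dV = 0.3221 * 46 = 14.8 m/s

14.8 m/s


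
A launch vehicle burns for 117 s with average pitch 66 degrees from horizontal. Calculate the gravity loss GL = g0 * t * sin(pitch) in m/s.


GL = 9.81 * 117 * sin(66 deg) = 1049 m/s

1049 m/s


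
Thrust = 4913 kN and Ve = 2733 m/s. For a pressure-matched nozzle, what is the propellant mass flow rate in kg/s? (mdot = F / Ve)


mdot = F / Ve = 4913000 / 2733 = 1797.7 kg/s

1797.7 kg/s


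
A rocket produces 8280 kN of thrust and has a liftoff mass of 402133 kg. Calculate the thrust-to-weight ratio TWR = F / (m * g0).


TWR = 8280000 / (402133 * 9.81) = 2.1

2.1


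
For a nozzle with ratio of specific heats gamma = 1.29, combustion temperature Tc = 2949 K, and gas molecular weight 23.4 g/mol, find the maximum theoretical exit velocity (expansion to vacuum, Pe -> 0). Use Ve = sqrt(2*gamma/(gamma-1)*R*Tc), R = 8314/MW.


R = 8314 / 23.4 = 355.3 J/(kg.K)
Ve = sqrt(2 * 1.29 / (1.29 - 1) * 355.3 * 2949) = 3053 m/s

3053 m/s


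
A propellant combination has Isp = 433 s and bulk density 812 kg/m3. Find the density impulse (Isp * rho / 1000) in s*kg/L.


rho*Isp = 433 * 812 / 1000 = 352 s*kg/L

352 s*kg/L


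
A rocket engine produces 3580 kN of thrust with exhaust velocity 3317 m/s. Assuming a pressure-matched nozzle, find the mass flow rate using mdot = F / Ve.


mdot = F / Ve = 3580000 / 3317 = 1079.3 kg/s

1079.3 kg/s


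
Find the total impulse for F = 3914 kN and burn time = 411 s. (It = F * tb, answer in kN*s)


It = 3914 * 411 = 1608654 kN*s

1608654 kN*s


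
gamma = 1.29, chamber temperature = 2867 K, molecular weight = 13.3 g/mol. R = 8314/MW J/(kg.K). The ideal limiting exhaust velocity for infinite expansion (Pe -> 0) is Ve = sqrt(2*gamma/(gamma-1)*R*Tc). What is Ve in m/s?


R = 8314 / 13.3 = 625.11 J/(kg.K)
Ve = sqrt(2 * 1.29 / (1.29 - 1) * 625.11 * 2867) = 3993 m/s

3993 m/s


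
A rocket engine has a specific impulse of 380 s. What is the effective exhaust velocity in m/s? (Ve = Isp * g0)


Ve = Isp * g0 = 380 * 9.81 = 3727.8 m/s

3727.8 m/s


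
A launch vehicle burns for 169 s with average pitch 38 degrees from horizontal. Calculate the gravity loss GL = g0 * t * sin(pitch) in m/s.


GL = 9.81 * 169 * sin(38 deg) = 1021 m/s

1021 m/s


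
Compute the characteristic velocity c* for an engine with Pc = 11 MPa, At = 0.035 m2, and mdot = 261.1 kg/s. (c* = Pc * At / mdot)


c* = 11e6 * 0.035 / 261.1 = 1475 m/s

1475 m/s


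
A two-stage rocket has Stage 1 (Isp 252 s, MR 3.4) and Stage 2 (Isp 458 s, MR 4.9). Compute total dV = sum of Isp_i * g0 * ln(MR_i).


dV1 = 252 * 9.81 * ln(3.4) = 3025.3 m/s
dV2 = 458 * 9.81 * ln(4.9) = 7140.4 m/s
Total dV = 3025.3 + 7140.4 = 10165.7 m/s ~ 10166 m/s

10166 m/s


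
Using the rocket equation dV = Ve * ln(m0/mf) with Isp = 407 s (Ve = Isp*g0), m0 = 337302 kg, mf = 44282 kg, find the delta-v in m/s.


Ve = 407 * 9.81 = 3992.67 m/s
dV = 3992.67 * ln(337302/44282) = 8107 m/s

8107 m/s


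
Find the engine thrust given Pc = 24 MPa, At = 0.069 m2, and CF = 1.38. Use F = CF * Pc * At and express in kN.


F = 1.38 * 24e6 * 0.069 = 2.2853e+06 N = 2285.3 kN

2285.3 kN


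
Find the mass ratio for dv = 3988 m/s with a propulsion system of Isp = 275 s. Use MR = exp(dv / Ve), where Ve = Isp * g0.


Ve = 275 * 9.81 = 2697.75 m/s
MR = exp(3988 / 2697.75) = 4.385

4.385


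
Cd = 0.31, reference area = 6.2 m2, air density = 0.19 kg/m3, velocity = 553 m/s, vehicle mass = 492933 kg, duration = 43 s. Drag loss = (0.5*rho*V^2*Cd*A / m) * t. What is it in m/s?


D = 0.5 * 0.19 * 553^2 * 0.31 * 6.2 = 55837.67 N
a = 55837.67 / 492933 = 0.1133 m/s2
dV = 0.1133 * 43 = 4.9 m/s

4.9 m/s


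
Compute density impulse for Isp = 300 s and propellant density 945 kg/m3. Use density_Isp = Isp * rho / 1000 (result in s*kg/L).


rho*Isp = 300 * 945 / 1000 = 284 s*kg/L

284 s*kg/L


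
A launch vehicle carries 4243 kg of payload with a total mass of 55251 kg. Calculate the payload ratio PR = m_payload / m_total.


PR = 4243 / 55251 = 0.0768

0.0768


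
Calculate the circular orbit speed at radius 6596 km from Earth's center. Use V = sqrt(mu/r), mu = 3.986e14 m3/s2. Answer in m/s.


V = sqrt(3.986e14 / 6596000) = 7774 m/s

7774 m/s


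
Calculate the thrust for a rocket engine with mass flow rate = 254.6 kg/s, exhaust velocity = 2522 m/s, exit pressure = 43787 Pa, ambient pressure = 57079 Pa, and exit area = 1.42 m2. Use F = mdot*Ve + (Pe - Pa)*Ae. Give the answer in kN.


F = 254.6 * 2522 + (43787 - 57079) * 1.42 = 623227.0 N = 623.2 kN

623.2 kN


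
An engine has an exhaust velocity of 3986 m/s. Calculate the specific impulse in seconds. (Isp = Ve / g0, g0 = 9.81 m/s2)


Isp = Ve / g0 = 3986 / 9.81 = 406.3 s

406.3 s


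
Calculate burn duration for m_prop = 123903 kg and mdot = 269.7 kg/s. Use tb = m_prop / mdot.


tb = 123903 / 269.7 = 459.4 s

459.4 s


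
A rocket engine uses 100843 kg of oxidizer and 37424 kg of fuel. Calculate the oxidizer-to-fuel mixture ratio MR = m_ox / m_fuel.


MR = 100843 / 37424 = 2.69

2.69


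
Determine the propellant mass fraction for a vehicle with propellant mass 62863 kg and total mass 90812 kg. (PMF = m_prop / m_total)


PMF = 62863 / 90812 = 0.692

0.692


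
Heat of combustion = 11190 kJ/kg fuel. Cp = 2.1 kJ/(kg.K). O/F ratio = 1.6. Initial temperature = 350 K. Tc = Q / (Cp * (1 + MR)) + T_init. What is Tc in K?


Tc = 11190 / (2.1 * (1 + 1.6)) + 350 = 2399 K

2399 K


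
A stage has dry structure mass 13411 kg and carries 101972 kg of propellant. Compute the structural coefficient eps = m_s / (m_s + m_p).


eps = 13411 / (13411 + 101972) = 0.1162

0.1162


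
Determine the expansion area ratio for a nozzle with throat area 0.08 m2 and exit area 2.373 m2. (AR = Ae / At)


AR = 2.373 / 0.08 = 29.7

29.7


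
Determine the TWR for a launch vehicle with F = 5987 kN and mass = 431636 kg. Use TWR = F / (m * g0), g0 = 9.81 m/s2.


TWR = 5987000 / (431636 * 9.81) = 1.41

1.41


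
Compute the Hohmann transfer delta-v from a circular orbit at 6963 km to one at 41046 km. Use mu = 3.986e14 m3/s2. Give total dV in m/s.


V1 = sqrt(mu/r1) = 7566.07 m/s
dV1 = V1*(sqrt(2*r2/(r1+r2)) - 1) = 2327.65 m/s
V2 = sqrt(mu/r2) = 3116.26 m/s
dV2 = V2*(1 - sqrt(2*r1/(r1+r2))) = 1437.9 m/s
Total dV = 3766 m/s

3766 m/s


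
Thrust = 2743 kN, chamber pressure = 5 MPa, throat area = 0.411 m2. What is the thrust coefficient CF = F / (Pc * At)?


CF = 2743000 / (5e6 * 0.411) = 1.33

1.33


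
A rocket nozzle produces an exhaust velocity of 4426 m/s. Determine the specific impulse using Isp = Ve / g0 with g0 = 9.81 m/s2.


Isp = Ve / g0 = 4426 / 9.81 = 451.2 s

451.2 s


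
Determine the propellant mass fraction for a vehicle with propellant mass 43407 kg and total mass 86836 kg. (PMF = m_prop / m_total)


PMF = 43407 / 86836 = 0.5

0.5


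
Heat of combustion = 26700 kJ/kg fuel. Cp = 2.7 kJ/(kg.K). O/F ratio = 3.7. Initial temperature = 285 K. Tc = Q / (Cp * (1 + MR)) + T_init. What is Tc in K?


Tc = 26700 / (2.7 * (1 + 3.7)) + 285 = 2389 K

2389 K
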